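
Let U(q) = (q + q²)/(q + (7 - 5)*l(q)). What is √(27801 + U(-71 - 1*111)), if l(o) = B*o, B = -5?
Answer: 7*√5110/3 ≈ 166.80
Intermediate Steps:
l(o) = -5*o
U(q) = -(q + q²)/(9*q) (U(q) = (q + q²)/(q + (7 - 5)*(-5*q)) = (q + q²)/(q + 2*(-5*q)) = (q + q²)/(q - 10*q) = (q + q²)/((-9*q)) = (q + q²)*(-1/(9*q)) = -(q + q²)/(9*q))
√(27801 + U(-71 - 1*111)) = √(27801 + (-⅑ - (-71 - 1*111)/9)) = √(27801 + (-⅑ - (-71 - 111)/9)) = √(27801 + (-⅑ - ⅑*(-182))) = √(27801 + (-⅑ + 182/9)) = √(27801 + 181/9) = √(250390/9) = 7*√5110/3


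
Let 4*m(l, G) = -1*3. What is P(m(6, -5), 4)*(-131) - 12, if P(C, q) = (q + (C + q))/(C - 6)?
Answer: 3475/27 ≈ 128.70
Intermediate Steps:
m(l, G) = -¾ (m(l, G) = (-1*3)/4 = (¼)*(-3) = -¾)
P(C, q) = (C + 2*q)/(-6 + C)
P(m(6, -5), 4)*(-131) - 12 = ((-¾ + 2*4)/(-6 - ¾))*(-131) - 12 = ((-¾ + 8)/(-27/4))*(-131) - 12 = -4/27*29/4*(-131) - 12 = -29/27*(-131) - 12 = 3799/27 - 12 = 3475/27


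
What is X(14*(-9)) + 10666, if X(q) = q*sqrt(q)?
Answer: 10666 - 378*I*sqrt(14) ≈ 10666.0 - 1414.3*I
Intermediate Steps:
X(q) = q**(3/2)
X(14*(-9)) + 10666 = (14*(-9))**(3/2) + 10666 = (-126)**(3/2) + 10666 = -378*I*sqrt(14) + 10666 = 10666 - 378*I*sqrt(14)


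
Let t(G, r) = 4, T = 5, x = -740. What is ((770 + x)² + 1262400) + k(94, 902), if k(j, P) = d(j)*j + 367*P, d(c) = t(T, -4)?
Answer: 1594710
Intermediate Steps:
d(c) = 4
k(j, P) = 4*j + 367*P
((770 + x)² + 1262400) + k(94, 902) = ((770 - 740)² + 1262400) + (4*94 + 367*902) = (30² + 1262400) + (376 + 331034) = (900 + 1262400) + 331410 = 1263300 + 331410 = 1594710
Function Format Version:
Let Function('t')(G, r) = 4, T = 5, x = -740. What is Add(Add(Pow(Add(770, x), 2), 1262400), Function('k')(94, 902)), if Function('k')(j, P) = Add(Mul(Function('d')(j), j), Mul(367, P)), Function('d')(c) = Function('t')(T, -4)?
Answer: 1594710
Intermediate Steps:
Function('d')(c) = 4
Function('k')(j, P) = Add(Mul(4, j), Mul(367, P))
Add(Add(Pow(Add(770, x), 2), 1262400), Function('k')(94, 902)) = Add(Add(Pow(Add(770, -740), 2), 1262400), Add(Mul(4, 94), Mul(367, 902))) = Add(Add(Pow(30, 2), 1262400), Add(376, 331034)) = Add(Add(900, 1262400), 331410) = Add(1263300, 331410) = 1594710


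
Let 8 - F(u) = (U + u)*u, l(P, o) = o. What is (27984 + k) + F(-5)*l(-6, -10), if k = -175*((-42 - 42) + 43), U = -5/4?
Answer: 70783/2 ≈ 35392.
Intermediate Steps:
U = -5/4 (U = -5*¼ = -5/4 ≈ -1.2500)
F(u) = 8 - u*(-5/4 + u) (F(u) = 8 - (-5/4 + u)*u = 8 - u*(-5/4 + u))
k = 7175 (k = -175*(-84 + 43) = -175*(-41) = 7175)
(27984 + k) + F(-5)*l(-6, -10) = (27984 + 7175) + (8 - 1*(-5)² + (5/4)*(-5))*(-10) = 35159 + (8 - 1*25 - 25/4)*(-10) = 35159 + (8 - 25 - 25/4)*(-10) = 35159 - 93/4*(-10) = 35159 + 465/2 = 70783/2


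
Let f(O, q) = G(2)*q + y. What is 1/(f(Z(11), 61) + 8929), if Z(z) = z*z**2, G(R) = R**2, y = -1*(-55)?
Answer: 1/9228 ≈ 0.00010837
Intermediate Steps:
y = 55
Z(z) = z**3
f(O, q) = 55 + 4*q (f(O, q) = 2**2*q + 55 = 4*q + 55 = 55 + 4*q)
1/(f(Z(11), 61) + 8929) = 1/((55 + 4*61) + 8929) = 1/((55 + 244) + 8929) = 1/(299 + 8929) = 1/9228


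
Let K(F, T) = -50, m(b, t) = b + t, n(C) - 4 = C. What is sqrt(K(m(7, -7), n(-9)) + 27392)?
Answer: 21*sqrt(62) ≈ 165.35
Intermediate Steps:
n(C) = 4 + C
sqrt(K(m(7, -7), n(-9)) + 27392) = sqrt(-50 + 27392) = sqrt(27342) = 21*sqrt(62)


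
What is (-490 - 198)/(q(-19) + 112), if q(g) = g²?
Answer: -16/11 ≈ -1.4545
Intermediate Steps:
(-490 - 198)/(q(-19) + 112) = (-490 - 198)/((-19)² + 112) = -688/(361 + 112) = -688/473 = -688*1/473 = -16/11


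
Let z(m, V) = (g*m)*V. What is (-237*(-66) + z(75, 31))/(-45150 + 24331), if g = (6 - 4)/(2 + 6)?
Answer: -64893/83276 ≈ -0.77925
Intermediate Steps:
g = 1/4 (g = 2/8 = 2*(1/8) = 1/4 ≈ 0.25000)
z(m, V) = V*m/4 (z(m, V) = (m/4)*V = V*m/4)
(-237*(-66) + z(75, 31))/(-45150 + 24331) = (-237*(-66) + (1/4)*31*75)/(-45150 + 24331) = (15642 + 2325/4)/(-20819) = (64893/4)*(-1/20819) = -64893/83276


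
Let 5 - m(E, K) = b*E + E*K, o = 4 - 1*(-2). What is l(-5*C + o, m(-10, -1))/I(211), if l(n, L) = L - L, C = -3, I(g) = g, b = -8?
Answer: 0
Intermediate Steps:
o = 6 (o = 4 + 2 = 6)
m(E, K) = 5 + 8*E - E*K (m(E, K) = 5 - (-8*E + E*K) = 5 + (8*E - E*K) = 5 + 8*E - E*K)
l(n, L) = 0
l(-5*C + o, m(-10, -1))/I(211) = 0/211 = 0*(1/211) = 0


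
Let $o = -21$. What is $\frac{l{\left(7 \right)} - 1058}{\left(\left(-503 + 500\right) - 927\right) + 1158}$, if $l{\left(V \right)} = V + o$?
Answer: $- \frac{268}{57} \approx -4.7018$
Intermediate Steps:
$l{\left(V \right)} = -21 + V$ ($l{\left(V \right)} = V - 21 = -21 + V$)
$\frac{l{\left(7 \right)} - 1058}{\left(\left(-503 + 500\right) - 927\right) + 1158} = \frac{\left(-21 + 7\right) - 1058}{\left(\left(-503 + 500\right) - 927\right) + 1158} = \frac{-14 - 1058}{\left(-3 - 927\right) + 1158} = - \frac{1072}{-930 + 1158} = - \frac{1072}{228} = \left(-1072\right) \frac{1}{228} = - \frac{268}{57}$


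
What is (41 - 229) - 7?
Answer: -195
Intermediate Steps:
(41 - 229) - 7 = -188 - 7 = -195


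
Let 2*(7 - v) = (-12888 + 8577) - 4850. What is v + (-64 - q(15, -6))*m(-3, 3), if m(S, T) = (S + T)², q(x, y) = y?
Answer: 9175/2 ≈ 4587.5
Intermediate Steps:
v = 9175/2 (v = 7 - ((-12888 + 8577) - 4850)/2 = 7 - (-4311 - 4850)/2 = 7 - ½*(-9161) = 7 + 9161/2 = 9175/2 ≈ 4587.5)
v + (-64 - q(15, -6))*m(-3, 3) = 9175/2 + (-64 - 1*(-6))*(-3 + 3)² = 9175/2 + (-64 + 6)*0² = 9175/2 - 58*0 = 9175/2 + 0 = 9175/2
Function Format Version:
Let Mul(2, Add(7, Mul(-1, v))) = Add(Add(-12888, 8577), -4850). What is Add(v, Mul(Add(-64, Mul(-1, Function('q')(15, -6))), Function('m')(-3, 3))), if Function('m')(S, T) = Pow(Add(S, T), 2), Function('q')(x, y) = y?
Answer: Rational(9175, 2) ≈ 4587.5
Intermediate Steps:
v = Rational(9175, 2) (v = Add(7, Mul(Rational(-1, 2), Add(Add(-12888, 8577), -4850))) = Add(7, Mul(Rational(-1, 2), Add(-4311, -4850))) = Add(7, Mul(Rational(-1, 2), -9161)) = Add(7, Rational(9161, 2)) = Rational(9175, 2) ≈ 4587.5)
Add(v, Mul(Add(-64, Mul(-1, Function('q')(15, -6))), Function('m')(-3, 3))) = Add(Rational(9175, 2), Mul(Add(-64, Mul(-1, -6)), Pow(Add(-3, 3), 2))) = Add(Rational(9175, 2), Mul(Add(-64, 6), Pow(0, 2))) = Add(Rational(9175, 2), Mul(-58, 0)) = Add(Rational(9175, 2), 0) = Rational(9175, 2)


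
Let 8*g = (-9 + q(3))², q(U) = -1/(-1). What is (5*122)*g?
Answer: 4880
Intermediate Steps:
q(U) = 1 (q(U) = -1*(-1) = 1)
g = 8 (g = (-9 + 1)²/8 = (⅛)*(-8)² = (⅛)*64 = 8)
(5*122)*g = (5*122)*8 = 610*8 = 4880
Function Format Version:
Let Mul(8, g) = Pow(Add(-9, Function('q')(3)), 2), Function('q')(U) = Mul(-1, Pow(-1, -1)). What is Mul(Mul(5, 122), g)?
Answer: 4880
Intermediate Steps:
Function('q')(U) = 1 (Function('q')(U) = Mul(-1, -1) = 1)
g = 8 (g = Mul(Rational(1, 8), Pow(Add(-9, 1), 2)) = Mul(Rational(1, 8), Pow(-8, 2)) = Mul(Rational(1, 8), 64) = 8)
Mul(Mul(5, 122), g) = Mul(Mul(5, 122), 8) = Mul(610, 8) = 4880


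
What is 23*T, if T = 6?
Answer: 138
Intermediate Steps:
23*T = 23*6 = 138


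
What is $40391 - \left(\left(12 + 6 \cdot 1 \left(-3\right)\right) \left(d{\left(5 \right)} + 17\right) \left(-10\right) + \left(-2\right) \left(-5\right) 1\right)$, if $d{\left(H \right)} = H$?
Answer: $39061$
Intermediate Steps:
$40391 - \left(\left(12 + 6 \cdot 1 \left(-3\right)\right) \left(d{\left(5 \right)} + 17\right) \left(-10\right) + \left(-2\right) \left(-5\right) 1\right) = 40391 - \left(\left(12 + 6 \cdot 1 \left(-3\right)\right) \left(5 + 17\right) \left(-10\right) + \left(-2\right) \left(-5\right) 1\right) = 40391 - \left(\left(12 + 6 \left(-3\right)\right) 22 \left(-10\right) + 10 \cdot 1\right) = 40391 - \left(\left(12 - 18\right) 22 \left(-10\right) + 10\right) = 40391 - \left(\left(-6\right) 22 \left(-10\right) + 10\right) = 40391 - \left(\left(-132\right) \left(-10\right) + 10\right) = 40391 - \left(1320 + 10\right) = 40391 - 1330 = 39061$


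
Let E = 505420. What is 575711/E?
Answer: 575711/505420 ≈ 1.1391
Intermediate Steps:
575711/E = 575711/505420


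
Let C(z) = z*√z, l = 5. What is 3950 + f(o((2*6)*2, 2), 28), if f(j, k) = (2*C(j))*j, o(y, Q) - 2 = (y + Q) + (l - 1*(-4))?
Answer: 3950 + 2738*√37 ≈ 20605.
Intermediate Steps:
C(z) = z^(3/2)
o(y, Q) = 11 + Q + y (o(y, Q) = 2 + ((y + Q) + (5 - 1*(-4))) = 2 + ((Q + y) + (5 + 4)) = 2 + ((Q + y) + 9) = 2 + (9 + Q + y) = 11 + Q + y)
f(j, k) = 2*j^(5/2) (f(j, k) = (2*j^(3/2))*j = 2*j^(5/2))
3950 + f(o((2*6)*2, 2), 28) = 3950 + 2*(11 + 2 + (2*6)*2)^(5/2) = 3950 + 2*(11 + 2 + 12*2)^(5/2) = 3950 + 2*(11 + 2 + 24)^(5/2) = 3950 + 2*37^(5/2) = 3950 + 2*(1369*√37) = 3950 + 2738*√37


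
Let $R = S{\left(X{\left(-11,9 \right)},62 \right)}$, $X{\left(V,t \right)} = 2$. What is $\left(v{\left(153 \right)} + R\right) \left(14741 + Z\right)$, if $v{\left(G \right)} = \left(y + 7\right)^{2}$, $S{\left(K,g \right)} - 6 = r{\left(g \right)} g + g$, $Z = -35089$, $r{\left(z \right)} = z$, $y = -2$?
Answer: $-80110076$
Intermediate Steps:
$S{\left(K,g \right)} = 6 + g + g^{2}$ ($S{\left(K,g \right)} = 6 + \left(g g + g\right) = 6 + \left(g^{2} + g\right) = 6 + \left(g + g^{2}\right) = 6 + g + g^{2}$)
$v{\left(G \right)} = 25$ ($v{\left(G \right)} = \left(-2 + 7\right)^{2} = 5^{2} = 25$)
$R = 3912$ ($R = 6 + 62 + 62^{2} = 6 + 62 + 3844 = 3912$)
$\left(v{\left(153 \right)} + R\right) \left(14741 + Z\right) = \left(25 + 3912\right) \left(14741 - 35089\right) = 3937 \left(-20348\right) = -80110076$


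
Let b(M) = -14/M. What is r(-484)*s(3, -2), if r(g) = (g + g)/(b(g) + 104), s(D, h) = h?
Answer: 468512/25175 ≈ 18.610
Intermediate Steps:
r(g) = 2*g/(104 - 14/g) (r(g) = (g + g)/(-14/g + 104) = (2*g)/(104 - 14/g) = 2*g/(104 - 14/g))
r(-484)*s(3, -2) = ((-484)²/(-7 + 52*(-484)))*(-2) = (234256/(-7 - 25168))*(-2) = (234256/(-25175))*(-2) = (234256*(-1/25175))*(-2) = -234256/25175*(-2) = 468512/25175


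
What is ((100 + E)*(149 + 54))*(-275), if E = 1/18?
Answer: -100540825/18 ≈ -5.5856e+6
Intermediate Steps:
E = 1/18 ≈ 0.055556
((100 + E)*(149 + 54))*(-275) = ((100 + 1/18)*(149 + 54))*(-275) = ((1801/18)*203)*(-275) = (365603/18)*(-275) = -100540825/18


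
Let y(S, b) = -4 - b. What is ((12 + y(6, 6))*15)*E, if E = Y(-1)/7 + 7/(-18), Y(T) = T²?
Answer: -155/21 ≈ -7.3810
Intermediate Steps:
E = -31/126 (E = (-1)²/7 + 7/(-18) = 1*(⅐) + 7*(-1/18) = ⅐ - 7/18 = -31/126 ≈ -0.24603)
((12 + y(6, 6))*15)*E = ((12 + (-4 - 1*6))*15)*(-31/126) = ((12 + (-4 - 6))*15)*(-31/126) = ((12 - 10)*15)*(-31/126) = (2*15)*(-31/126) = 30*(-31/126) = -155/21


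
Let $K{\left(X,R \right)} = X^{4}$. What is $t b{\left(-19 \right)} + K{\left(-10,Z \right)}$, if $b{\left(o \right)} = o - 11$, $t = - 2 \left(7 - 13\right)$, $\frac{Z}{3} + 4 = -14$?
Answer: $9640$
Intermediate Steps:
$Z = -54$ ($Z = -12 + 3 \left(-14\right) = -12 - 42 = -54$)
$t = 12$ ($t = \left(-2\right) \left(-6\right) = 12$)
$b{\left(o \right)} = -11 + o$ ($b{\left(o \right)} = o - 11 = -11 + o$)
$t b{\left(-19 \right)} + K{\left(-10,Z \right)} = 12 \left(-11 - 19\right) + \left(-10\right)^{4} = 12 \left(-30\right) + 10000 = -360 + 10000 = 9640$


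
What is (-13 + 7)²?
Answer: 36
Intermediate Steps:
(-13 + 7)² = (-6)² = 36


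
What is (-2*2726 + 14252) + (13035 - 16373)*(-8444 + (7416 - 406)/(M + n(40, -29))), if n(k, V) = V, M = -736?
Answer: 4318495292/153 ≈ 2.8225e+7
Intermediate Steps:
(-2*2726 + 14252) + (13035 - 16373)*(-8444 + (7416 - 406)/(M + n(40, -29))) = (-2*2726 + 14252) + (13035 - 16373)*(-8444 + (7416 - 406)/(-736 - 29)) = (-5452 + 14252) - 3338*(-8444 + 7010/(-765)) = 8800 - 3338*(-8444 + 7010*(-1/765)) = 8800 - 3338*(-8444 - 1402/153) = 8800 - 3338*(-1293334/153) = 8800 + 4317148892/153 = 4318495292/153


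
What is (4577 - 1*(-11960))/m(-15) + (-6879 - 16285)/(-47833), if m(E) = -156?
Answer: -787400737/7461948 ≈ -105.52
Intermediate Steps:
(4577 - 1*(-11960))/m(-15) + (-6879 - 16285)/(-47833) = (4577 - 1*(-11960))/(-156) + (-6879 - 16285)/(-47833) = (4577 + 11960)*(-1/156) - 23164*(-1/47833) = 16537*(-1/156) + 23164/47833 = -16537/156 + 23164/47833 = -787400737/7461948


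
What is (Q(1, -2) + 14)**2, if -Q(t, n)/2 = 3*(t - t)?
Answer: 196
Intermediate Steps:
Q(t, n) = 0 (Q(t, n) = -6*(t - t) = -6*0 = -2*0 = 0)
(Q(1, -2) + 14)**2 = (0 + 14)**2 = 14**2 = 196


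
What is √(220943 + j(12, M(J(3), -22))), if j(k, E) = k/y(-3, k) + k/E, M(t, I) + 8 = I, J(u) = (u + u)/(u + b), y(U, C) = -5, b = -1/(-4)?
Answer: √5523505/5 ≈ 470.04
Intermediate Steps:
b = ¼ (b = -1*(-¼) = ¼ ≈ 0.25000)
J(u) = 2*u/(¼ + u) (J(u) = (u + u)/(u + ¼) = (2*u)/(¼ + u) = 2*u/(¼ + u))
M(t, I) = -8 + I
j(k, E) = -k/5 + k/E (j(k, E) = k/(-5) + k/E = k*(-⅕) + k/E = -k/5 + k/E)
√(220943 + j(12, M(J(3), -22))) = √(220943 + (-⅕*12 + 12/(-8 - 22))) = √(220943 + (-12/5 + 12/(-30))) = √(220943 + (-12/5 + 12*(-1/30))) = √(220943 + (-12/5 - ⅖)) = √(220943 - 14/5) = √(1104701/5) = √5523505/5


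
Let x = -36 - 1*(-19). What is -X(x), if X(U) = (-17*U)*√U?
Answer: -289*I*√17 ≈ -1191.6*I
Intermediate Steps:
x = -17 (x = -36 + 19 = -17)
X(U) = -17*U^(3/2)
-X(x) = -(-17)*(-17)^(3/2) = -(-17)*(-17*I*√17) = -289*I*√17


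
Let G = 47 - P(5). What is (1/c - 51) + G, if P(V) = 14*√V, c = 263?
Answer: -1051/263 - 14*√5 ≈ -35.301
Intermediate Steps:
G = 47 - 14*√5 ≈ 15.695
(1/c - 51) + G = (1/263 - 51) + (47 - 14*√5) = -13412/263 + (47 - 14*√5) = -1051/263 - 14*√5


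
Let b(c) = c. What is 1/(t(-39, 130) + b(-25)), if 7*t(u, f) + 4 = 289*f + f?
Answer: 7/37521 ≈ 0.00018656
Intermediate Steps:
t(u, f) = -4/7 + 290*f/7 (t(u, f) = -4/7 + (289*f + f)/7 = -4/7 + (290*f)/7 = -4/7 + 290*f/7)
1/(t(-39, 130) + b(-25)) = 1/((-4/7 + (290/7)*130) - 25) = 1/((-4/7 + 37700/7) - 25) = 1/(37696/7 - 25) = 1/(37521/7) = 7/37521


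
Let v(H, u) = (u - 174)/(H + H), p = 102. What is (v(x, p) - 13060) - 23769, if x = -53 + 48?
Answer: -184109/5 ≈ -36822.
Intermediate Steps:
x = -5
v(H, u) = (-174 + u)/(2*H) (v(H, u) = (-174 + u)/((2*H)) = (-174 + u)*(1/(2*H)) = (-174 + u)/(2*H))
(v(x, p) - 13060) - 23769 = ((½)*(-174 + 102)/(-5) - 13060) - 23769 = ((½)*(-⅕)*(-72) - 13060) - 23769 = (36/5 - 13060) - 23769 = -65264/5 - 23769 = -184109/5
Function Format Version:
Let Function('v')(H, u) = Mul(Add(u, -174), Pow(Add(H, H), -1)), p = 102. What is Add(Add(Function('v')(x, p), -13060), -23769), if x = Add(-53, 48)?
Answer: Rational(-184109, 5) ≈ -36822.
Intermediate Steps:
x = -5
Function('v')(H, u) = Mul(Rational(1, 2), Pow(H, -1), Add(-174, u)) (Function('v')(H, u) = Mul(Add(-174, u), Pow(Mul(2, H), -1)) = Mul(Add(-174, u), Mul(Rational(1, 2), Pow(H, -1))) = Mul(Rational(1, 2), Pow(H, -1), Add(-174, u)))
Add(Add(Function('v')(x, p), -13060), -23769) = Add(Add(Mul(Rational(1, 2), Pow(-5, -1), Add(-174, 102)), -13060), -23769) = Add(Add(Mul(Rational(1, 2), Rational(-1, 5), -72), -13060), -23769) = Add(Add(Rational(36, 5), -13060), -23769) = Add(Rational(-65264, 5), -23769) = Rational(-184109, 5)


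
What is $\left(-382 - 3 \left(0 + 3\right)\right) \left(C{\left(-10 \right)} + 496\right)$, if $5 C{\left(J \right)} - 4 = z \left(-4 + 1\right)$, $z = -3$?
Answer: $- \frac{974763}{5} \approx -1.9495 \cdot 10^{5}$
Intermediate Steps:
$C{\left(J \right)} = \frac{13}{5}$ ($C{\left(J \right)} = \frac{4}{5} + \frac{\left(-3\right) \left(-4 + 1\right)}{5} = \frac{4}{5} + \frac{\left(-3\right) \left(-3\right)}{5} = \frac{4}{5} + \frac{1}{5} \cdot 9 = \frac{4}{5} + \frac{9}{5} = \frac{13}{5}$)
$\left(-382 - 3 \left(0 + 3\right)\right) \left(C{\left(-10 \right)} + 496\right) = \left(-382 - 3 \left(0 + 3\right)\right) \left(\frac{13}{5} + 496\right) = \left(-382 - 9\right) \frac{2493}{5} = \left(-391\right) \frac{2493}{5} = - \frac{974763}{5}$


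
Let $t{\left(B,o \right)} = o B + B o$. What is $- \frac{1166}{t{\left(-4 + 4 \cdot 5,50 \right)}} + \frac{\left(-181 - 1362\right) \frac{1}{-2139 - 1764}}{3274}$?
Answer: $- \frac{3724292813}{5111368800} \approx -0.72863$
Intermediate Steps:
$t{\left(B,o \right)} = 2 B o$ ($t{\left(B,o \right)} = B o + B o = 2 B o$)
$- \frac{1166}{t{\left(-4 + 4 \cdot 5,50 \right)}} + \frac{\left(-181 - 1362\right) \frac{1}{-2139 - 1764}}{3274} = - \frac{1166}{2 \left(-4 + 4 \cdot 5\right) 50} + \frac{\left(-181 - 1362\right) \frac{1}{-2139 - 1764}}{3274} = - \frac{1166}{2 \left(-4 + 20\right) 50} + - \frac{1543}{-3903} \cdot \frac{1}{3274} = - \frac{1166}{2 \cdot 16 \cdot 50} + \left(-1543\right) \left(- \frac{1}{3903}\right) \frac{1}{3274} = - \frac{1166}{1600} + \frac{1543}{3903} \cdot \frac{1}{3274} = \left(-1166\right) \frac{1}{1600} + \frac{1543}{12778422} = - \frac{583}{800} + \frac{1543}{12778422} = - \frac{3724292813}{5111368800}$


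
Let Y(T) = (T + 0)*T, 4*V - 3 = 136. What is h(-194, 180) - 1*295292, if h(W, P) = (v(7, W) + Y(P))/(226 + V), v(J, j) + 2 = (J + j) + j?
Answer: -307861488/1043 ≈ -2.9517e+5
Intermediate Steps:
v(J, j) = -2 + J + 2*j (v(J, j) = -2 + ((J + j) + j) = -2 + (J + 2*j) = -2 + J + 2*j)
V = 139/4 (V = 3/4 + (1/4)*136 = 3/4 + 34 = 139/4 ≈ 34.750)
Y(T) = T**2 (Y(T) = T*T = T**2)
h(W, P) = 20/1043 + 4*P**2/1043 + 8*W/1043 (h(W, P) = ((-2 + 7 + 2*W) + P**2)/(226 + 139/4) = ((5 + 2*W) + P**2)/(1043/4) = (5 + P**2 + 2*W)*(4/1043) = 20/1043 + 4*P**2/1043 + 8*W/1043)
h(-194, 180) - 1*295292 = (20/1043 + (4/1043)*180**2 + (8/1043)*(-194)) - 1*295292 = (20/1043 + (4/1043)*32400 - 1552/1043) - 295292 = (20/1043 + 129600/1043 - 1552/1043) - 295292 = 128068/1043 - 295292 = -307861488/1043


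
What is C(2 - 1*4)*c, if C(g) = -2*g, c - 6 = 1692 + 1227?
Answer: 11700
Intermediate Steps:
c = 2925 (c = 6 + (1692 + 1227) = 6 + 2919 = 2925)
C(2 - 1*4)*c = -2*(2 - 1*4)*2925 = -2*(2 - 4)*2925 = -2*(-2)*2925 = 4*2925 = 11700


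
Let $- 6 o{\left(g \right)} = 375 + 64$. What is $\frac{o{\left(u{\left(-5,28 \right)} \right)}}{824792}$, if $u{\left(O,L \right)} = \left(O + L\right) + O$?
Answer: $- \frac{439}{4948752} \approx -8.8709 \cdot 10^{-5}$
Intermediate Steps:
$u{\left(O,L \right)} = L + 2 O$ ($u{\left(O,L \right)} = \left(L + O\right) + O = L + 2 O$)
$o{\left(g \right)} = - \frac{439}{6}$ ($o{\left(g \right)} = - \frac{375 + 64}{6} = \left(- \frac{1}{6}\right) 439 = - \frac{439}{6}$)
$\frac{o{\left(u{\left(-5,28 \right)} \right)}}{824792} = - \frac{439}{6 \cdot 824792} = \left(- \frac{439}{6}\right) \frac{1}{824792} = - \frac{439}{4948752}$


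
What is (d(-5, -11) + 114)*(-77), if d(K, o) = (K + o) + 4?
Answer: -7854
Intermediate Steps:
d(K, o) = 4 + K + o
(d(-5, -11) + 114)*(-77) = ((4 - 5 - 11) + 114)*(-77) = (-12 + 114)*(-77) = 102*(-77) = -7854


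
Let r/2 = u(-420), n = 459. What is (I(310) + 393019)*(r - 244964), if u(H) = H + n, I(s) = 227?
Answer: -96300439956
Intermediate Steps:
u(H) = 459 + H (u(H) = H + 459 = 459 + H)
r = 78 (r = 2*(459 - 420) = 2*39 = 78)
(I(310) + 393019)*(r - 244964) = (227 + 393019)*(78 - 244964) = 393246*(-244886) = -96300439956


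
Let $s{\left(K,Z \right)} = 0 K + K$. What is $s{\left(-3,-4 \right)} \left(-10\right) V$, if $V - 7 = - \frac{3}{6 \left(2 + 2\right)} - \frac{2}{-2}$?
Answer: $\frac{945}{4} \approx 236.25$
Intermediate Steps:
$s{\left(K,Z \right)} = K$ ($s{\left(K,Z \right)} = 0 + K = K$)
$V = \frac{63}{8}$ ($V = 7 - \left(-1 + 3 \frac{1}{6 \left(2 + 2\right)}\right) = 7 - \left(-1 + \frac{3}{6 \cdot 4}\right) = 7 + \left(- \frac{3}{24} + 1\right) = 7 + \left(\left(-3\right) \frac{1}{24} + 1\right) = 7 + \left(- \frac{1}{8} + 1\right) = 7 + \frac{7}{8} = \frac{63}{8} \approx 7.875$)
$s{\left(-3,-4 \right)} \left(-10\right) V = \left(-3\right) \left(-10\right) \frac{63}{8} = 30 \cdot \frac{63}{8} = \frac{945}{4}$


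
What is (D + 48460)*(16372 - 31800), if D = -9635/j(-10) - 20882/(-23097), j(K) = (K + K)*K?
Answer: -172514168684977/230970 ≈ -7.4691e+8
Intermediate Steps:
j(K) = 2*K**2 (j(K) = (2*K)*K = 2*K**2)
D = -43672639/923880 (D = -9635/(2*(-10)**2) - 20882/(-23097) = -9635/(2*100) - 20882*(-1/23097) = -9635/200 + 20882/23097 = -9635*1/200 + 20882/23097 = -1927/40 + 20882/23097 = -43672639/923880 ≈ -47.271)
(D + 48460)*(16372 - 31800) = (-43672639/923880 + 48460)*(16372 - 31800) = (44727552161/923880)*(-15428) = -172514168684977/230970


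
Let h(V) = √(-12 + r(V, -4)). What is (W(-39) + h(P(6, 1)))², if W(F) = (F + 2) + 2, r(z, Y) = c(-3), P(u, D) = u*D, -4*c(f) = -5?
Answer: (-70 + I*√43)²/4 ≈ 1214.3 - 229.51*I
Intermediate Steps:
c(f) = 5/4 (c(f) = -¼*(-5) = 5/4)
P(u, D) = D*u
r(z, Y) = 5/4
h(V) = I*√43/2 (h(V) = √(-12 + 5/4) = √(-43/4) = I*√43/2)
W(F) = 4 + F (W(F) = (2 + F) + 2 = 4 + F)
(W(-39) + h(P(6, 1)))² = ((4 - 39) + I*√43/2)² = (-35 + I*√43/2)²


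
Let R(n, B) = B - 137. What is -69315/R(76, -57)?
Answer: 69315/194 ≈ 357.29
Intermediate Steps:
R(n, B) = -137 + B
-69315/R(76, -57) = -69315/(-137 - 57) = -69315/(-194) = -69315*(-1/194) = 69315/194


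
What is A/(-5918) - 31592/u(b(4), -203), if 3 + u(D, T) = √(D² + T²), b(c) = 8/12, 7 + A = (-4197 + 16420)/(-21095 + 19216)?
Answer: -1184463253118/515413944661 - 23694*√370885/92701 ≈ -157.96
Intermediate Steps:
A = -25376/1879 (A = -7 + (-4197 + 16420)/(-21095 + 19216) = -7 + 12223/(-1879) = -7 + 12223*(-1/1879) = -7 - 12223/1879 = -25376/1879 ≈ -13.505)
b(c) = ⅔ (b(c) = 8*(1/12) = ⅔)
u(D, T) = -3 + √(D² + T²)
A/(-5918) - 31592/u(b(4), -203) = -25376/1879/(-5918) - 31592/(-3 + √((⅔)² + (-203)²)) = -25376/1879*(-1/5918) - 31592/(-3 + √(4/9 + 41209)) = 12688/5559961 - 31592/(-3 + √(370885/9)) = 12688/5559961 - 31592/(-3 + √370885/3)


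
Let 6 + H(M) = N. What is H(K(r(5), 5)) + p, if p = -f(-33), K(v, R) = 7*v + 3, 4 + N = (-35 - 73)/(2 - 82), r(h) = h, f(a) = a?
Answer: 487/20 ≈ 24.350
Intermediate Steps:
N = -53/20 (N = -4 + (-35 - 73)/(2 - 82) = -4 - 108/(-80) = -4 - 108*(-1/80) = -4 + 27/20 = -53/20 ≈ -2.6500)
K(v, R) = 3 + 7*v
H(M) = -173/20 (H(M) = -6 - 53/20 = -173/20)
p = 33 (p = -1*(-33) = 33)
H(K(r(5), 5)) + p = -173/20 + 33 = 487/20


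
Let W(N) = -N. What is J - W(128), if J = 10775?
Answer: 10903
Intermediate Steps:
J - W(128) = 10775 - (-1)*128 = 10775 - 1*(-128) = 10775 + 128 = 10903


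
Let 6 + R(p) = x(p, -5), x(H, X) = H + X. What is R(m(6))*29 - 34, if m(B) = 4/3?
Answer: -943/3 ≈ -314.33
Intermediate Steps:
m(B) = 4/3 (m(B) = 4*(1/3) = 4/3)
R(p) = -11 + p (R(p) = -6 + (p - 5) = -6 + (-5 + p) = -11 + p)
R(m(6))*29 - 34 = (-11 + 4/3)*29 - 34 = -29/3*29 - 34 = -841/3 - 34 = -943/3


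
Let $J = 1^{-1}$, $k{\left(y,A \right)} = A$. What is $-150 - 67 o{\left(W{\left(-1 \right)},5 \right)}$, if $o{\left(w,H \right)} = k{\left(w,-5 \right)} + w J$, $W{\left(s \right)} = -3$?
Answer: $386$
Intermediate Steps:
$J = 1$
$o{\left(w,H \right)} = -5 + w$ ($o{\left(w,H \right)} = -5 + w 1 = -5 + w$)
$-150 - 67 o{\left(W{\left(-1 \right)},5 \right)} = -150 - 67 \left(-5 - 3\right) = -150 - -536 = -150 + 536 = 386$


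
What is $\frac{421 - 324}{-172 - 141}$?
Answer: $- \frac{97}{313} \approx -0.3099$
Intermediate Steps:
$\frac{421 - 324}{-172 - 141} = \frac{97}{-313} = 97 \left(- \frac{1}{313}\right) = - \frac{97}{313}$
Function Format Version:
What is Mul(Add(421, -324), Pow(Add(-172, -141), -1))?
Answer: Rational(-97, 313) ≈ -0.30990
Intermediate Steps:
Mul(Add(421, -324), Pow(Add(-172, -141), -1)) = Mul(97, Pow(-313, -1)) = Mul(97, Rational(-1, 313)) = Rational(-97, 313)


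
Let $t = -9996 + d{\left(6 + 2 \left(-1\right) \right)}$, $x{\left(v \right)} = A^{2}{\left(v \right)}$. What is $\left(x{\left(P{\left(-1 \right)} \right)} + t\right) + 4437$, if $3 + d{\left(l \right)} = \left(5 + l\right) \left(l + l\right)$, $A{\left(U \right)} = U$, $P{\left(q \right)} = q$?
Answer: $-5489$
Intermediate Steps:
$d{\left(l \right)} = -3 + 2 l \left(5 + l\right)$ ($d{\left(l \right)} = -3 + \left(5 + l\right) \left(l + l\right) = -3 + \left(5 + l\right) 2 l = -3 + 2 l \left(5 + l\right)$)
$x{\left(v \right)} = v^{2}$
$t = -9927$ ($t = -9996 + \left(-3 + 2 \left(6 + 2 \left(-1\right)\right)^{2} + 10 \left(6 + 2 \left(-1\right)\right)\right) = -9996 + \left(-3 + 2 \left(6 - 2\right)^{2} + 10 \left(6 - 2\right)\right) = -9996 + \left(-3 + 2 \cdot 4^{2} + 10 \cdot 4\right) = -9996 + \left(-3 + 2 \cdot 16 + 40\right) = -9996 + \left(-3 + 32 + 40\right) = -9996 + 69 = -9927$)
$\left(x{\left(P{\left(-1 \right)} \right)} + t\right) + 4437 = \left(\left(-1\right)^{2} - 9927\right) + 4437 = \left(1 - 9927\right) + 4437 = -9926 + 4437 = -5489$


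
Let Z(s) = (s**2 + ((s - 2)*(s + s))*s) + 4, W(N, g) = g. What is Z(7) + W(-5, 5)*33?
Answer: 708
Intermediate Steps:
Z(s) = 4 + s**2 + 2*s**2*(-2 + s) (Z(s) = (s**2 + ((-2 + s)*(2*s))*s) + 4 = (s**2 + (2*s*(-2 + s))*s) + 4 = (s**2 + 2*s**2*(-2 + s)) + 4 = 4 + s**2 + 2*s**2*(-2 + s))
Z(7) + W(-5, 5)*33 = (4 - 3*7**2 + 2*7**3) + 5*33 = (4 - 3*49 + 2*343) + 165 = (4 - 147 + 686) + 165 = 543 + 165 = 708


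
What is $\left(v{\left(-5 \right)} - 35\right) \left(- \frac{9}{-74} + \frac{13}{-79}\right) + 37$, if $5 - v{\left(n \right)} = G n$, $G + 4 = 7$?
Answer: $\frac{220067}{5846} \approx 37.644$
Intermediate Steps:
$G = 3$ ($G = -4 + 7 = 3$)
$v{\left(n \right)} = 5 - 3 n$
$\left(v{\left(-5 \right)} - 35\right) \left(- \frac{9}{-74} + \frac{13}{-79}\right) + 37 = \left(\left(5 - -15\right) - 35\right) \left(- \frac{9}{-74} + \frac{13}{-79}\right) + 37 = \left(\left(5 + 15\right) - 35\right) \left(\left(-9\right) \left(- \frac{1}{74}\right) + 13 \left(- \frac{1}{79}\right)\right) + 37 = \left(20 - 35\right) \left(\frac{9}{74} - \frac{13}{79}\right) + 37 = \left(-15\right) \left(- \frac{251}{5846}\right) + 37 = \frac{3765}{5846} + 37 = \frac{220067}{5846}$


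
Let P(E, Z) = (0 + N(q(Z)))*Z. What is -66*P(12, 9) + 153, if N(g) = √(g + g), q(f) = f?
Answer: 153 - 1782*√2 ≈ -2367.1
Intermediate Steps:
N(g) = √2*√g (N(g) = √(2*g) = √2*√g)
P(E, Z) = √2*Z^(3/2) (P(E, Z) = (0 + √2*√Z)*Z = (√2*√Z)*Z = √2*Z^(3/2))
-66*P(12, 9) + 153 = -66*√2*9^(3/2) + 153 = -66*√2*27 + 153 = -1782*√2 + 153 = 153 - 1782*√2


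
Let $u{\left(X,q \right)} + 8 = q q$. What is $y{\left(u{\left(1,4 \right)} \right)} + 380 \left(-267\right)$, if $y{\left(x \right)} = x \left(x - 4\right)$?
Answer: $-101428$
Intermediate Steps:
$u{\left(X,q \right)} = -8 + q^{2}$ ($u{\left(X,q \right)} = -8 + q q = -8 + q^{2}$)
$y{\left(x \right)} = x \left(-4 + x\right)$ ($y{\left(x \right)} = x \left(x - 4\right) = x \left(-4 + x\right)$)
$y{\left(u{\left(1,4 \right)} \right)} + 380 \left(-267\right) = \left(-8 + 4^{2}\right) \left(-4 - \left(8 - 4^{2}\right)\right) + 380 \left(-267\right) = \left(-8 + 16\right) \left(-4 + \left(-8 + 16\right)\right) - 101460 = 8 \left(-4 + 8\right) - 101460 = 8 \cdot 4 - 101460 = 32 - 101460 = -101428$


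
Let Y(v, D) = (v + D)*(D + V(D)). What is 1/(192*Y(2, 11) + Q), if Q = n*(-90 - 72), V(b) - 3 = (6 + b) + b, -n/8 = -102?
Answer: -1/27360 ≈ -3.6550e-5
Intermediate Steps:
n = 816 (n = -8*(-102) = 816)
V(b) = 9 + 2*b (V(b) = 3 + ((6 + b) + b) = 3 + (6 + 2*b) = 9 + 2*b)
Q = -132192 (Q = 816*(-90 - 72) = 816*(-162) = -132192)
Y(v, D) = (9 + 3*D)*(D + v) (Y(v, D) = (v + D)*(D + (9 + 2*D)) = (D + v)*(9 + 3*D) = (9 + 3*D)*(D + v))
1/(192*Y(2, 11) + Q) = 1/(192*(3*11² + 9*11 + 9*2 + 3*11*2) - 132192) = 1/(192*(3*121 + 99 + 18 + 66) - 132192) = 1/(192*(363 + 99 + 18 + 66) - 132192) = 1/(192*546 - 132192) = 1/(104832 - 132192) = 1/(-27360) = -1/27360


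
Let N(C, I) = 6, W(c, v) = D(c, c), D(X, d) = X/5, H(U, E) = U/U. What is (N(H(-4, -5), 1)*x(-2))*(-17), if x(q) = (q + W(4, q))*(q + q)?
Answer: -2448/5 ≈ -489.60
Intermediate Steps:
H(U, E) = 1
D(X, d) = X/5 (D(X, d) = X*(1/5) = X/5)
W(c, v) = c/5
x(q) = 2*q*(4/5 + q) (x(q) = (q + (1/5)*4)*(q + q) = (q + 4/5)*(2*q) = (4/5 + q)*(2*q) = 2*q*(4/5 + q))
(N(H(-4, -5), 1)*x(-2))*(-17) = (6*((2/5)*(-2)*(4 + 5*(-2))))*(-17) = (6*((2/5)*(-2)*(4 - 10)))*(-17) = (6*((2/5)*(-2)*(-6)))*(-17) = (6*(24/5))*(-17) = (144/5)*(-17) = -2448/5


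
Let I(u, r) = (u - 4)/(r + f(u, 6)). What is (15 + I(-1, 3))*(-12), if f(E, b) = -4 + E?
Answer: -210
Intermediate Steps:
I(u, r) = (-4 + u)/(-4 + r + u) (I(u, r) = (u - 4)/(r + (-4 + u)) = (-4 + u)/(-4 + r + u))
(15 + I(-1, 3))*(-12) = (15 + (-4 - 1)/(-4 + 3 - 1))*(-12) = (15 - 5/(-2))*(-12) = (15 - ½*(-5))*(-12) = (15 + 5/2)*(-12) = (35/2)*(-12) = -210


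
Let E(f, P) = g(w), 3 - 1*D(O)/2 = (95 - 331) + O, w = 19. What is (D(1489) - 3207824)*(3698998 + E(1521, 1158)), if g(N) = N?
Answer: -11875043051508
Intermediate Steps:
D(O) = 478 - 2*O (D(O) = 6 - 2*((95 - 331) + O) = 6 - 2*(-236 + O) = 6 + (472 - 2*O) = 478 - 2*O)
E(f, P) = 19
(D(1489) - 3207824)*(3698998 + E(1521, 1158)) = ((478 - 2*1489) - 3207824)*(3698998 + 19) = ((478 - 2978) - 3207824)*3699017 = (-2500 - 3207824)*3699017 = -3210324*3699017 = -11875043051508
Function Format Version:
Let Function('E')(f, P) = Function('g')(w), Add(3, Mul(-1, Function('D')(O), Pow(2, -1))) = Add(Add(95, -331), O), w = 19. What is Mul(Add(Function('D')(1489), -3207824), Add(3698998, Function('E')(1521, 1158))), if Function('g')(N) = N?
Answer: -11875043051508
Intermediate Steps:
Function('D')(O) = Add(478, Mul(-2, O)) (Function('D')(O) = Add(6, Mul(-2, Add(Add(95, -331), O))) = Add(6, Mul(-2, Add(-236, O))) = Add(6, Add(472, Mul(-2, O))) = Add(478, Mul(-2, O)))
Function('E')(f, P) = 19
Mul(Add(Function('D')(1489), -3207824), Add(3698998, Function('E')(1521, 1158))) = Mul(Add(Add(478, Mul(-2, 1489)), -3207824), Add(3698998, 19)) = Mul(Add(Add(478, -2978), -3207824), 3699017) = Mul(Add(-2500, -3207824), 3699017) = Mul(-3210324, 3699017) = -11875043051508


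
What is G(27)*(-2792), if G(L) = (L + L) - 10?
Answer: -122848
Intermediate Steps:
G(L) = -10 + 2*L (G(L) = 2*L - 10 = -10 + 2*L)
G(27)*(-2792) = (-10 + 2*27)*(-2792) = (-10 + 54)*(-2792) = 44*(-2792) = -122848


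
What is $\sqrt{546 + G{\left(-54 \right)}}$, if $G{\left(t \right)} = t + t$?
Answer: $\sqrt{438} \approx 20.928$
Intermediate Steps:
$G{\left(t \right)} = 2 t$
$\sqrt{546 + G{\left(-54 \right)}} = \sqrt{546 + 2 \left(-54\right)} = \sqrt{546 - 108} = \sqrt{438}$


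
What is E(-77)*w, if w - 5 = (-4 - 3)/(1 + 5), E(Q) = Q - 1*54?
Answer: -3013/6 ≈ -502.17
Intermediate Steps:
E(Q) = -54 + Q (E(Q) = Q - 54 = -54 + Q)
w = 23/6 (w = 5 + (-4 - 3)/(1 + 5) = 5 - 7/6 = 23/6 ≈ 3.8333)
E(-77)*w = (-54 - 77)*(23/6) = -131*23/6 = -3013/6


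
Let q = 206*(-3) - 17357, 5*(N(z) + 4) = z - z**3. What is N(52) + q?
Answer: -230451/5 ≈ -46090.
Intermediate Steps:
N(z) = -4 - z**3/5 + z/5 (N(z) = -4 + (z - z**3)/5 = -4 + (-z**3/5 + z/5) = -4 - z**3/5 + z/5)
q = -17975 (q = -618 - 17357 = -17975)
N(52) + q = (-4 - 1/5*52**3 + (1/5)*52) - 17975 = (-4 - 1/5*140608 + 52/5) - 17975 = (-4 - 140608/5 + 52/5) - 17975 = -140576/5 - 17975 = -230451/5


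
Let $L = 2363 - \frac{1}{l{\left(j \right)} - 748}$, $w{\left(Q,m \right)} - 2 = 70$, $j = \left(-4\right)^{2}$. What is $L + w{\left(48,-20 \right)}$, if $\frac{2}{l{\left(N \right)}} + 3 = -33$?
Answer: $\frac{32787293}{13465} \approx 2435.0$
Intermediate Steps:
$j = 16$
$w{\left(Q,m \right)} = 72$ ($w{\left(Q,m \right)} = 2 + 70 = 72$)
$l{\left(N \right)} = - \frac{1}{18}$ ($l{\left(N \right)} = \frac{2}{-3 - 33} = \frac{2}{-36} = 2 \left(- \frac{1}{36}\right) = - \frac{1}{18}$)
$L = \frac{31817813}{13465}$ ($L = 2363 - \frac{1}{- \frac{1}{18} - 748} = 2363 - \frac{1}{- \frac{13465}{18}} = 2363 - - \frac{18}{13465} = 2363 + \frac{18}{13465} = \frac{31817813}{13465} \approx 2363.0$)
$L + w{\left(48,-20 \right)} = \frac{31817813}{13465} + 72 = \frac{32787293}{13465}$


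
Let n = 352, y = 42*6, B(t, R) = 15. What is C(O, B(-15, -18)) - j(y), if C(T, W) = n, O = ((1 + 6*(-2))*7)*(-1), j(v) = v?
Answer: 100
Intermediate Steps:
y = 252
O = 77 (O = ((1 - 12)*7)*(-1) = -11*7*(-1) = -77*(-1) = 77)
C(T, W) = 352
C(O, B(-15, -18)) - j(y) = 352 - 1*252 = 352 - 252 = 100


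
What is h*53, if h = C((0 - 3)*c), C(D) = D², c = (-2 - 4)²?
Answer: 618192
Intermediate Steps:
c = 36 (c = (-6)² = 36)
h = 11664 (h = ((0 - 3)*36)² = (-3*36)² = (-108)² = 11664)
h*53 = 11664*53 = 618192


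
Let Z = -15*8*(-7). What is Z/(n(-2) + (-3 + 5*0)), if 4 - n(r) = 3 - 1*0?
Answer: -420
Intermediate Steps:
n(r) = 1 (n(r) = 4 - (3 - 1*0) = 4 - (3 + 0) = 4 - 1*3 = 4 - 3 = 1)
Z = 840 (Z = -120*(-7) = 840)
Z/(n(-2) + (-3 + 5*0)) = 840/(1 + (-3 + 5*0)) = 840/(1 + (-3 + 0)) = 840/(1 - 3) = 840/(-2) = 840*(-1/2) = -420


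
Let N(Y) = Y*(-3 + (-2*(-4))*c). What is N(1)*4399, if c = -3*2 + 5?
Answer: -48389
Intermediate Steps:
c = -1 (c = -6 + 5 = -1)
N(Y) = -11*Y (N(Y) = Y*(-3 - 2*(-4)*(-1)) = Y*(-3 + 8*(-1)) = Y*(-3 - 8) = Y*(-11) = -11*Y)
N(1)*4399 = -11*1*4399 = -11*4399 = -48389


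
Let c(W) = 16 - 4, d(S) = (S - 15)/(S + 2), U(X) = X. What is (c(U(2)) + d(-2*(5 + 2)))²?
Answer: 29929/144 ≈ 207.84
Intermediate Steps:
d(S) = (-15 + S)/(2 + S)
c(W) = 12
(c(U(2)) + d(-2*(5 + 2)))² = (12 + (-15 - 2*(5 + 2))/(2 - 2*(5 + 2)))² = (12 + (-15 - 2*7)/(2 - 2*7))² = (12 + (-15 - 14)/(2 - 14))² = (12 - 29/(-12))² = (12 - 1/12*(-29))² = (12 + 29/12)² = (173/12)² = 29929/144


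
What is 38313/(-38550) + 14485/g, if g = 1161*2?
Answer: 39119497/7459425 ≈ 5.2443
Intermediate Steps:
g = 2322
38313/(-38550) + 14485/g = 38313/(-38550) + 14485/2322 = 38313*(-1/38550) + 14485*(1/2322) = -12771/12850 + 14485/2322 = 39119497/7459425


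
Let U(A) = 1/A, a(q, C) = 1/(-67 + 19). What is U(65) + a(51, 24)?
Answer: -17/3120 ≈ -0.0054487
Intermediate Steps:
a(q, C) = -1/48 (a(q, C) = 1/(-48) = -1/48)
U(65) + a(51, 24) = 1/65 - 1/48 = -17/3120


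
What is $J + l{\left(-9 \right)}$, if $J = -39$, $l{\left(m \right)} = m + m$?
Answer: $-57$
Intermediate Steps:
$l{\left(m \right)} = 2 m$
$J + l{\left(-9 \right)} = -39 + 2 \left(-9\right) = -39 - 18 = -57$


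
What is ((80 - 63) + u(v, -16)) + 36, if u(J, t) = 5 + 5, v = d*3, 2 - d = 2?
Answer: 63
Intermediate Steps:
d = 0 (d = 2 - 1*2 = 2 - 2 = 0)
v = 0 (v = 0*3 = 0)
u(J, t) = 10
((80 - 63) + u(v, -16)) + 36 = ((80 - 63) + 10) + 36 = (17 + 10) + 36 = 27 + 36 = 63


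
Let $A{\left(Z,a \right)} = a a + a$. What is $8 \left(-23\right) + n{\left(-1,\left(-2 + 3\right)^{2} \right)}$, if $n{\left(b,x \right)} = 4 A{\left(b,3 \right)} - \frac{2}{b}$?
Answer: $-134$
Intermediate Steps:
$A{\left(Z,a \right)} = a + a^{2}$ ($A{\left(Z,a \right)} = a^{2} + a = a + a^{2}$)
$n{\left(b,x \right)} = 48 - \frac{2}{b}$ ($n{\left(b,x \right)} = 4 \cdot 3 \left(1 + 3\right) - \frac{2}{b} = 4 \cdot 3 \cdot 4 - \frac{2}{b} = 4 \cdot 12 - \frac{2}{b} = 48 - \frac{2}{b}$)
$8 \left(-23\right) + n{\left(-1,\left(-2 + 3\right)^{2} \right)} = 8 \left(-23\right) + \left(48 - \frac{2}{-1}\right) = -184 + \left(48 - -2\right) = -184 + \left(48 + 2\right) = -184 + 50 = -134$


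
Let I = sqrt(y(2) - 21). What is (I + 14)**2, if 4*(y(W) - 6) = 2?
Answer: (28 + I*sqrt(58))**2/4 ≈ 181.5 + 106.62*I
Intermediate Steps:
y(W) = 13/2 (y(W) = 6 + (1/4)*2 = 6 + 1/2 = 13/2)
I = I*sqrt(58)/2 (I = sqrt(13/2 - 21) = sqrt(-29/2) = I*sqrt(58)/2 ≈ 3.8079*I)
(I + 14)**2 = (I*sqrt(58)/2 + 14)**2 = (14 + I*sqrt(58)/2)**2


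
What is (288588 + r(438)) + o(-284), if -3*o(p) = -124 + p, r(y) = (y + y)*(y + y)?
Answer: 1056100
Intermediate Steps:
r(y) = 4*y² (r(y) = (2*y)*(2*y) = 4*y²)
o(p) = 124/3 - p/3 (o(p) = -(-124 + p)/3 = 124/3 - p/3)
(288588 + r(438)) + o(-284) = (288588 + 4*438²) + (124/3 - ⅓*(-284)) = (288588 + 4*191844) + (124/3 + 284/3) = (288588 + 767376) + 136 = 1055964 + 136 = 1056100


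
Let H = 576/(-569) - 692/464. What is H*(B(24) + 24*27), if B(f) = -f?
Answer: -25779468/16501 ≈ -1562.3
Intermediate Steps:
H = -165253/66004 (H = 576*(-1/569) - 692*1/464 = -576/569 - 173/116 = -165253/66004 ≈ -2.5037)
H*(B(24) + 24*27) = -165253*(-1*24 + 24*27)/66004 = -165253*(-24 + 648)/66004 = -165253/66004*624 = -25779468/16501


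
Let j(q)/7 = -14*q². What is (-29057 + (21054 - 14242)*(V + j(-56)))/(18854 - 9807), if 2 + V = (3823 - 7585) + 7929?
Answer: -2065175413/9047 ≈ -2.2827e+5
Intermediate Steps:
j(q) = -98*q² (j(q) = 7*(-14*q²) = -98*q²)
V = 4165 (V = -2 + ((3823 - 7585) + 7929) = -2 + (-3762 + 7929) = -2 + 4167 = 4165)
(-29057 + (21054 - 14242)*(V + j(-56)))/(18854 - 9807) = (-29057 + (21054 - 14242)*(4165 - 98*(-56)²))/(18854 - 9807) = (-29057 + 6812*(4165 - 98*3136))/9047 = (-29057 + 6812*(4165 - 307328))*(1/9047) = (-29057 + 6812*(-303163))*(1/9047) = (-29057 - 2065146356)*(1/9047) = -2065175413*1/9047 = -2065175413/9047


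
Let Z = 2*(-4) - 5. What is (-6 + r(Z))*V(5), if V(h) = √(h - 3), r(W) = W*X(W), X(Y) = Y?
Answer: 163*√2 ≈ 230.52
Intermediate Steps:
Z = -13 (Z = -8 - 5 = -13)
r(W) = W² (r(W) = W*W = W²)
V(h) = √(-3 + h)
(-6 + r(Z))*V(5) = (-6 + (-13)²)*√(-3 + 5) = (-6 + 169)*√2 = 163*√2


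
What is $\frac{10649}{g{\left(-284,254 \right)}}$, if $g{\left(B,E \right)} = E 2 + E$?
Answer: $\frac{10649}{762} \approx 13.975$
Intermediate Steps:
$g{\left(B,E \right)} = 3 E$ ($g{\left(B,E \right)} = 2 E + E = 3 E$)
$\frac{10649}{g{\left(-284,254 \right)}} = \frac{10649}{3 \cdot 254} = \frac{10649}{762}$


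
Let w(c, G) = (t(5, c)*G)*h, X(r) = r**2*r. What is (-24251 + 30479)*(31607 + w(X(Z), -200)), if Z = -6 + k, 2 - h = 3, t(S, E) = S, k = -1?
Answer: 203076396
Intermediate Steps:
h = -1 (h = 2 - 1*3 = 2 - 3 = -1)
Z = -7 (Z = -6 - 1 = -7)
X(r) = r**3
w(c, G) = -5*G (w(c, G) = (5*G)*(-1) = -5*G)
(-24251 + 30479)*(31607 + w(X(Z), -200)) = (-24251 + 30479)*(31607 - 5*(-200)) = 6228*(31607 + 1000) = 6228*32607 = 203076396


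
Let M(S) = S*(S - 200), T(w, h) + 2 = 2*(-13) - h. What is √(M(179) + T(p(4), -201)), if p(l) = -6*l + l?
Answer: I*√3586 ≈ 59.883*I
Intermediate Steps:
p(l) = -5*l
T(w, h) = -28 - h (T(w, h) = -2 + (2*(-13) - h) = -2 + (-26 - h) = -28 - h)
M(S) = S*(-200 + S)
√(M(179) + T(p(4), -201)) = √(179*(-200 + 179) + (-28 - 1*(-201))) = √(179*(-21) + (-28 + 201)) = √(-3759 + 173) = √(-3586) = I*√3586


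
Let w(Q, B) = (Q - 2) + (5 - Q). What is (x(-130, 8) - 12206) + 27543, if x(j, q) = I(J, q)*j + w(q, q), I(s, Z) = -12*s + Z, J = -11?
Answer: -2860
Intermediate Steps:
w(Q, B) = 3 (w(Q, B) = (-2 + Q) + (5 - Q) = 3)
I(s, Z) = Z - 12*s
x(j, q) = 3 + j*(132 + q) (x(j, q) = (q - 12*(-11))*j + 3 = (q + 132)*j + 3 = (132 + q)*j + 3 = j*(132 + q) + 3 = 3 + j*(132 + q))
(x(-130, 8) - 12206) + 27543 = ((3 - 130*(132 + 8)) - 12206) + 27543 = ((3 - 130*140) - 12206) + 27543 = ((3 - 18200) - 12206) + 27543 = (-18197 - 12206) + 27543 = -30403 + 27543 = -2860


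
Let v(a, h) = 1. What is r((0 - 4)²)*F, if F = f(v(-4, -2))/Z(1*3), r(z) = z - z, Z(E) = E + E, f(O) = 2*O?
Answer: 0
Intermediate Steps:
Z(E) = 2*E
r(z) = 0
F = ⅓ (F = (2*1)/((2*(1*3))) = 2/((2*3)) = 2/6 = 2*(⅙) = ⅓ ≈ 0.33333)
r((0 - 4)²)*F = 0*(⅓) = 0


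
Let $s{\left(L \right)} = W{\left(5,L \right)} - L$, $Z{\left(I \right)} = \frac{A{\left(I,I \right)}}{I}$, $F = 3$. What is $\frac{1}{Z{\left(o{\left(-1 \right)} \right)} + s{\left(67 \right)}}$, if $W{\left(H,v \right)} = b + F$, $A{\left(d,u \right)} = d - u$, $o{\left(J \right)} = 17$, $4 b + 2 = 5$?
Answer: $- \frac{4}{253} \approx -0.01581$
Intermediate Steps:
$b = \frac{3}{4}$ ($b = - \frac{1}{2} + \frac{1}{4} \cdot 5 = - \frac{1}{2} + \frac{5}{4} = \frac{3}{4} \approx 0.75$)
$W{\left(H,v \right)} = \frac{15}{4}$ ($W{\left(H,v \right)} = \frac{3}{4} + 3 = \frac{15}{4}$)
$Z{\left(I \right)} = 0$ ($Z{\left(I \right)} = \frac{I - I}{I} = \frac{0}{I} = 0$)
$s{\left(L \right)} = \frac{15}{4} - L$
$\frac{1}{Z{\left(o{\left(-1 \right)} \right)} + s{\left(67 \right)}} = \frac{1}{0 + \left(\frac{15}{4} - 67\right)} = \frac{1}{0 - \frac{253}{4}} = \frac{1}{- \frac{253}{4}} = - \frac{4}{253}$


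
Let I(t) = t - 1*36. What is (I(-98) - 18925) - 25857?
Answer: -44916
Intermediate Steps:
I(t) = -36 + t (I(t) = t - 36 = -36 + t)
(I(-98) - 18925) - 25857 = ((-36 - 98) - 18925) - 25857 = (-134 - 18925) - 25857 = -19059 - 25857 = -44916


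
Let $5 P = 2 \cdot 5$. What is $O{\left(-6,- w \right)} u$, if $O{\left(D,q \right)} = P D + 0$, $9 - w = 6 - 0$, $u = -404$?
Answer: $4848$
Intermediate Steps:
$w = 3$ ($w = 9 - \left(6 - 0\right) = 9 - \left(6 + 0\right) = 9 - 6 = 3$)
$P = 2$ ($P = \frac{2 \cdot 5}{5} = \frac{1}{5} \cdot 10 = 2$)
$O{\left(D,q \right)} = 2 D$ ($O{\left(D,q \right)} = 2 D + 0 = 2 D$)
$O{\left(-6,- w \right)} u = 2 \left(-6\right) \left(-404\right) = \left(-12\right) \left(-404\right) = 4848$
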